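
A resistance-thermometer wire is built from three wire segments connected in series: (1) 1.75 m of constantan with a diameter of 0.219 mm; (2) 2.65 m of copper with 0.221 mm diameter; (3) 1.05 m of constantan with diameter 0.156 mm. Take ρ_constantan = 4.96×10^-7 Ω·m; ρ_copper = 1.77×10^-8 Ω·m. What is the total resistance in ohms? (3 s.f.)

51.5 Ω

Seg 1: A = π(d/2)² = π(1.0950e-04 m)² = 3.767e-08 m²
R_1 = (4.96×10^-7)(1.75)/(3.767e-08) = 23.04 Ω
Seg 2: A = π(d/2)² = π(1.1050e-04 m)² = 3.836e-08 m²
R_2 = (1.77×10^-8)(2.65)/(3.836e-08) = 1.223 Ω
Seg 3: A = π(d/2)² = π(7.8000e-05 m)² = 1.911e-08 m²
R_3 = (4.96×10^-7)(1.05)/(1.911e-08) = 27.25 Ω
R_total = R_1 + R_2 + R_3 = 51.5 Ω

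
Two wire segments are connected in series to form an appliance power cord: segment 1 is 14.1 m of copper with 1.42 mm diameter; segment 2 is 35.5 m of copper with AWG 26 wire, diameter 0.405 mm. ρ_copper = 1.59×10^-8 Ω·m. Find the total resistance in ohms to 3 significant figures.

4.52 Ω

Segment 1: A = π(d/2)² = π(7.1000e-04 m)² = 1.584e-06 m²
R₁ = ρL/A = (1.59×10^-8)(14.1)/(1.584e-06) = 0.1416 Ω
Segment 2: A = π(0.405/2 mm)² = π(2.0250e-04 m)² = 1.288e-07 m²
R₂ = (1.59×10^-8)(35.5)/(1.288e-07) = 4.382 Ω
R = R₁ + R₂ = 4.52 Ω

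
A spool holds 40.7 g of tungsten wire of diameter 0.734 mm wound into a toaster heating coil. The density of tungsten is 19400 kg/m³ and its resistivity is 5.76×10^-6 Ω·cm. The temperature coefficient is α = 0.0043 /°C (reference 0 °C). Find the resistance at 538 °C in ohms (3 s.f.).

ρ = 5.76×10^-6 Ω·cm = 5.76×10^-8 Ω·m
A = π(d/2)² = π(3.6700e-04 m)² = 4.2314e-07 m²
L = m/(density·A) = 0.0407/(19400×4.2314e-07) = 4.958 m
R = ρL/A = (5.76×10^-8)(4.958)/(4.2314e-07) = 0.6749 Ω
R(538 °C) = 0.6749 × (1 + 0.0043×538) = 2.24 Ω

2.24 Ω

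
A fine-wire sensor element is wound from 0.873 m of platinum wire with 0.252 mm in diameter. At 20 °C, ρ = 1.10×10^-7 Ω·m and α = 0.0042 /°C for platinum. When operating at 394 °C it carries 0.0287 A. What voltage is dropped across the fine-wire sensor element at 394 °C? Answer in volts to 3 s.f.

A = π(d/2)² = π(1.2600e-04 m)² = 4.988e-08 m²
R₍20₎ = ρL/A = (1.10×10^-7)(0.873)/(4.988e-08) = 1.925 Ω
R₍394₎ = R₍20₎(1 + αΔT) = 1.925 × (1 + 0.0042×374) = 4.95 Ω
V = IR = 0.0287 × 4.95 = 0.142 V

0.142 V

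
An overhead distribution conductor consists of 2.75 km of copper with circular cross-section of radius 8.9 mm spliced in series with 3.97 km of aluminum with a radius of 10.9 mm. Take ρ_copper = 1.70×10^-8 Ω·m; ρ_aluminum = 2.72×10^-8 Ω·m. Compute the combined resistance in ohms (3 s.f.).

0.477 Ω

Segment 1: A = πr² = π(8.9000e-03 m)² = 2.488e-04 m²
R₁ = ρL/A = (1.70×10^-8)(2750)/(2.488e-04) = 0.1879 Ω
Segment 2: A = πr² = π(1.0900e-02 m)² = 3.733e-04 m²
R₂ = (2.72×10^-8)(3970)/(3.733e-04) = 0.2893 Ω
R = R₁ + R₂ = 0.477 Ω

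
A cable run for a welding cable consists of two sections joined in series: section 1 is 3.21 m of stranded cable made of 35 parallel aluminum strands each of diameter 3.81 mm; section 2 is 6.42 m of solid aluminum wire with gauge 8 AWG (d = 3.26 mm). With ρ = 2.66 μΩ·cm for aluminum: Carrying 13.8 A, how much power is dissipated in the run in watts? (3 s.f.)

3.94 W

ρ = 2.66 μΩ·cm = 2.66×10^-8 Ω·m
Section 1: A_strand = π(1.9050e-03)² = 1.140e-05 m²; R₁ = ρL/(N·A_s) = (2.66×10^-8)(3.21)/(35×1.140e-05) = 2.140×10^-4 Ω
Section 2: A = π(3.26/2 mm)² = π(1.6300e-03 m)² = 8.347e-06 m²
R₂ = (2.66×10^-8)(6.42)/(8.347e-06) = 0.02046 Ω
R = R₁ + R₂ = 0.02067 Ω
P = I²R = (13.8)² × 0.02067 = 3.94 W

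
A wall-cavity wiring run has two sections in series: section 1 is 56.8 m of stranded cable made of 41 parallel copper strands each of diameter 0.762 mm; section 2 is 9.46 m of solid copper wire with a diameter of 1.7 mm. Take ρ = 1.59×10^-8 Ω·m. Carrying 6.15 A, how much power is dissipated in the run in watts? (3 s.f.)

4.33 W

Section 1: A_strand = π(3.8100e-04)² = 4.560e-07 m²; R₁ = ρL/(N·A_s) = (1.59×10^-8)(56.8)/(41×4.560e-07) = 0.0483 Ω
Section 2: A = π(d/2)² = π(8.5000e-04 m)² = 2.270e-06 m²
R₂ = (1.59×10^-8)(9.46)/(2.270e-06) = 0.06627 Ω
R = R₁ + R₂ = 0.1146 Ω
P = I²R = (6.15)² × 0.1146 = 4.33 W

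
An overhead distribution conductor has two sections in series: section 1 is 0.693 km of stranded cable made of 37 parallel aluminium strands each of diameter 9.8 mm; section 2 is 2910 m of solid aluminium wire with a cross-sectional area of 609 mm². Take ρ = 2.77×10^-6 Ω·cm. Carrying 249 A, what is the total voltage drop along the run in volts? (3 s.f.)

34.7 V

ρ = 2.77×10^-6 Ω·cm = 2.77×10^-8 Ω·m
Section 1: A_strand = π(4.9000e-03)² = 7.543e-05 m²; R₁ = ρL/(N·A_s) = (2.77×10^-8)(693)/(37×7.543e-05) = 0.006878 Ω
Section 2: A = 609 mm² = 6.090e-04 m²
R₂ = (2.77×10^-8)(2910)/(6.090e-04) = 0.1324 Ω
R = R₁ + R₂ = 0.1392 Ω
V = IR = 249 × 0.1392 = 34.7 V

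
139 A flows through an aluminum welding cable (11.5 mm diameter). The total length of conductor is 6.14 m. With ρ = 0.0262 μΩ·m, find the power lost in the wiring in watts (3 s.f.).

ρ = 0.0262 μΩ·m = 2.62×10^-8 Ω·m
A = π(d/2)² = π(5.7500e-03 m)² = 1.039e-04 m²
R = ρL/A = (2.62×10^-8)(6.14)/(1.039e-04) = 0.001549 Ω
P = I²R = (139)² × 0.001549 = 29.9 W

29.9 W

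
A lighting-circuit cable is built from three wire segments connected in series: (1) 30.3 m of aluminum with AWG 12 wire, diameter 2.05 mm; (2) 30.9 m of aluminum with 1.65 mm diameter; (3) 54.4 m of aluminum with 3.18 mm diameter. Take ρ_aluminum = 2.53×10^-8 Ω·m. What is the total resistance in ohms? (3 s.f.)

0.771 Ω

Seg 1: A = π(2.05/2 mm)² = π(1.0250e-03 m)² = 3.301e-06 m²
R_1 = (2.53×10^-8)(30.3)/(3.301e-06) = 0.2323 Ω
Seg 2: A = π(d/2)² = π(8.2500e-04 m)² = 2.138e-06 m²
R_2 = (2.53×10^-8)(30.9)/(2.138e-06) = 0.3656 Ω
Seg 3: A = π(d/2)² = π(1.5900e-03 m)² = 7.942e-06 m²
R_3 = (2.53×10^-8)(54.4)/(7.942e-06) = 0.1733 Ω
R_total = R_1 + R_2 + R_3 = 0.771 Ω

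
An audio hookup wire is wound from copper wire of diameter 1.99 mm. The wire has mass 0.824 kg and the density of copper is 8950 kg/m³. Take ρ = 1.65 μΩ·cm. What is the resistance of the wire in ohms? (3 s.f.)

ρ = 1.65 μΩ·cm = 1.65×10^-8 Ω·m
A = π(d/2)² = π(9.9500e-04 m)² = 3.1103e-06 m²
L = m/(density·A) = 0.824/(8950×3.1103e-06) = 29.6 m
R = ρL/A = (1.65×10^-8)(29.6)/(3.1103e-06) = 0.157 Ω

0.157 Ω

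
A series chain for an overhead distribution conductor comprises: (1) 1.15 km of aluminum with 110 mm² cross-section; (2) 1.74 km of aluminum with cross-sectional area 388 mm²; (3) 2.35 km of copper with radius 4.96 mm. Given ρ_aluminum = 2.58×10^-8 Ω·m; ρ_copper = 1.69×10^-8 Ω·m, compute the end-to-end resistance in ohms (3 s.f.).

Seg 1: A = 110 mm² = 1.100e-04 m²
R_1 = (2.58×10^-8)(1150)/(1.100e-04) = 0.2697 Ω
Seg 2: A = 388 mm² = 3.880e-04 m²
R_2 = (2.58×10^-8)(1740)/(3.880e-04) = 0.1157 Ω
Seg 3: A = πr² = π(4.9600e-03 m)² = 7.729e-05 m²
R_3 = (1.69×10^-8)(2350)/(7.729e-05) = 0.5139 Ω
R_total = R_1 + R_2 + R_3 = 0.899 Ω

0.899 Ω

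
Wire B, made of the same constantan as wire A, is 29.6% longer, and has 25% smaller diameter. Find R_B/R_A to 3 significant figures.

2.30

R ∝ L/d², so R_B/R_A = (1 + 29.6/100) × (1 − 25/100)⁻²
= 1.296 × 1.778 = 2.30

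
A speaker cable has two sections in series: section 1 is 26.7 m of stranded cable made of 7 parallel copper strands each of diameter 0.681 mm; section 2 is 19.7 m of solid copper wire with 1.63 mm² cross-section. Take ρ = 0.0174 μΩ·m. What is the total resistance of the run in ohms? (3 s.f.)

ρ = 0.0174 μΩ·m = 1.74×10^-8 Ω·m
Section 1: A_strand = π(3.4050e-04)² = 3.642e-07 m²; R₁ = ρL/(N·A_s) = (1.74×10^-8)(26.7)/(7×3.642e-07) = 0.1822 Ω
Section 2: A = 1.63 mm² = 1.630e-06 m²
R₂ = (1.74×10^-8)(19.7)/(1.630e-06) = 0.2103 Ω
R = R₁ + R₂ = 0.393 Ω

0.393 Ω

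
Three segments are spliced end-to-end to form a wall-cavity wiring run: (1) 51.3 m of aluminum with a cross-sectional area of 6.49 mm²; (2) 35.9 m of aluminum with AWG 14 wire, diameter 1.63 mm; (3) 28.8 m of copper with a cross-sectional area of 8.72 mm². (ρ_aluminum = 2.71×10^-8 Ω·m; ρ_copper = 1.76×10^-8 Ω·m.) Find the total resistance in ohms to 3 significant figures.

0.739 Ω

Seg 1: A = 6.49 mm² = 6.490e-06 m²
R_1 = (2.71×10^-8)(51.3)/(6.490e-06) = 0.2142 Ω
Seg 2: A = π(1.63/2 mm)² = π(8.1500e-04 m)² = 2.087e-06 m²
R_2 = (2.71×10^-8)(35.9)/(2.087e-06) = 0.4662 Ω
Seg 3: A = 8.72 mm² = 8.720e-06 m²
R_3 = (1.76×10^-8)(28.8)/(8.720e-06) = 0.05813 Ω
R_total = R_1 + R_2 + R_3 = 0.739 Ω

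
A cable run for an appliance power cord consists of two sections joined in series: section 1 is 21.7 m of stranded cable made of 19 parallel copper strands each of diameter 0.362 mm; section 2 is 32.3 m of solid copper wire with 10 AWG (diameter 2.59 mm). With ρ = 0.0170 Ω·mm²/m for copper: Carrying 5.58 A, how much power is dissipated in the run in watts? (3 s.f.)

9.12 W

ρ = 0.0170 Ω·mm²/m = 1.70×10^-8 Ω·m
Section 1: A_strand = π(1.8100e-04)² = 1.029e-07 m²; R₁ = ρL/(N·A_s) = (1.70×10^-8)(21.7)/(19×1.029e-07) = 0.1886 Ω
Section 2: A = π(2.59/2 mm)² = π(1.2950e-03 m)² = 5.269e-06 m²
R₂ = (1.70×10^-8)(32.3)/(5.269e-06) = 0.1042 Ω
R = R₁ + R₂ = 0.2929 Ω
P = I²R = (5.58)² × 0.2929 = 9.12 W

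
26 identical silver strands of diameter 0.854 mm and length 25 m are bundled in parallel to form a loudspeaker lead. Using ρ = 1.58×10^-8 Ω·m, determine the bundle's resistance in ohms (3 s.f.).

0.0265 Ω

A_strand = π(4.2700e-04 m)² = 5.728e-07 m²
R_strand = ρL/A = (1.58×10^-8)(25)/(5.728e-07) = 0.6896 Ω
R_total = R_strand/N = 0.6896/26 = 0.0265 Ω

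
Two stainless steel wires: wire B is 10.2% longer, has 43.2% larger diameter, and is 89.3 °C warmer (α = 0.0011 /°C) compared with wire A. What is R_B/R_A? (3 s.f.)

0.590

R ∝ ρL/d² with ρ ∝ (1+αΔT), so R_B/R_A = (1 + 10.2/100) × (1 + 43.2/100)⁻² × (1 + 0.0011×89.3)
= 1.102 × 0.4877 × 1.098 = 0.590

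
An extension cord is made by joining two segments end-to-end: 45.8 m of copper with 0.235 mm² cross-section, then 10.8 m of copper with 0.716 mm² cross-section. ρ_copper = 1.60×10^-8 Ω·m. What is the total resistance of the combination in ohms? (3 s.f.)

3.36 Ω

Segment 1: A = 0.235 mm² = 2.350e-07 m²
R₁ = ρL/A = (1.60×10^-8)(45.8)/(2.350e-07) = 3.118 Ω
Segment 2: A = 0.716 mm² = 7.160e-07 m²
R₂ = (1.60×10^-8)(10.8)/(7.160e-07) = 0.2413 Ω
R = R₁ + R₂ = 3.36 Ω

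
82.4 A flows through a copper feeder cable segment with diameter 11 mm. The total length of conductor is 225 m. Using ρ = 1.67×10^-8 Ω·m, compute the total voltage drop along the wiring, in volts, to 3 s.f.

A = π(d/2)² = π(5.5000e-03 m)² = 9.503e-05 m²
R = ρL/A = (1.67×10^-8)(225)/(9.503e-05) = 0.03954 Ω
V = IR = 82.4 × 0.03954 = 3.26 V

3.26 V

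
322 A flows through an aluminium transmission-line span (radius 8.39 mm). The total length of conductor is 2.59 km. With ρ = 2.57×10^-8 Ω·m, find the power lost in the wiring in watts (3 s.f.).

A = πr² = π(8.3900e-03 m)² = 2.211e-04 m²
R = ρL/A = (2.57×10^-8)(2590)/(2.211e-04) = 0.301 Ω
P = I²R = (322)² × 0.301 = 31200 W

31200 W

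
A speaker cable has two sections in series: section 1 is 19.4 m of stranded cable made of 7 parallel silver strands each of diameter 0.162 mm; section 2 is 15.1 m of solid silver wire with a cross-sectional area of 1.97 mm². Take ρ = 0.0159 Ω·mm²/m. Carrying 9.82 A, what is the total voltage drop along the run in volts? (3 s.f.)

22.2 V

ρ = 0.0159 Ω·mm²/m = 1.59×10^-8 Ω·m
Section 1: A_strand = π(8.1000e-05)² = 2.061e-08 m²; R₁ = ρL/(N·A_s) = (1.59×10^-8)(19.4)/(7×2.061e-08) = 2.138 Ω
Section 2: A = 1.97 mm² = 1.970e-06 m²
R₂ = (1.59×10^-8)(15.1)/(1.970e-06) = 0.1219 Ω
R = R₁ + R₂ = 2.26 Ω
V = IR = 9.82 × 2.26 = 22.2 V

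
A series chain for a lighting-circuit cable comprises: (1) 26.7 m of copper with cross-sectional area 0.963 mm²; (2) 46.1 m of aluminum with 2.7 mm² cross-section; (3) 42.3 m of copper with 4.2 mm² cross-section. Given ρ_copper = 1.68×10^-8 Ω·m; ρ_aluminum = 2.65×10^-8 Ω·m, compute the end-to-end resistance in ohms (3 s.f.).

1.09 Ω

Seg 1: A = 0.963 mm² = 9.630e-07 m²
R_1 = (1.68×10^-8)(26.7)/(9.630e-07) = 0.4658 Ω
Seg 2: A = 2.7 mm² = 2.700e-06 m²
R_2 = (2.65×10^-8)(46.1)/(2.700e-06) = 0.4525 Ω
Seg 3: A = 4.2 mm² = 4.200e-06 m²
R_3 = (1.68×10^-8)(42.3)/(4.200e-06) = 0.1692 Ω
R_total = R_1 + R_2 + R_3 = 1.09 Ω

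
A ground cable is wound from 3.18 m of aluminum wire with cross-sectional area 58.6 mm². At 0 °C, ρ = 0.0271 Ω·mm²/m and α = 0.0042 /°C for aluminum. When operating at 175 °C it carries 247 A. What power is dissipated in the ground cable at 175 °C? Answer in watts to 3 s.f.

ρ = 0.0271 Ω·mm²/m = 2.71×10^-8 Ω·m
A = 58.6 mm² = 5.860e-05 m²
R₍0₎ = ρL/A = (2.71×10^-8)(3.18)/(5.860e-05) = 0.001471 Ω
R₍175₎ = R₍0₎(1 + αΔT) = 0.001471 × (1 + 0.0042×175) = 0.002552 Ω
P = I²R = (247)² × 0.002552 = 156 W

156 W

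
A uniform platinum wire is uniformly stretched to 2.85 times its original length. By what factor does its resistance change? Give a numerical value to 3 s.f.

8.12

Volume constant ⇒ A' = A/k with k = 2.85. R' = ρ(kL)/(A/k) = k²R.
Factor = 8.12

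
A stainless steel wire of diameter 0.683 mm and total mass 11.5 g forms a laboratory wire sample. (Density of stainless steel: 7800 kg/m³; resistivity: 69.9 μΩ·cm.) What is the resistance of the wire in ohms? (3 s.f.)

ρ = 69.9 μΩ·cm = 6.99×10^-7 Ω·m
A = π(d/2)² = π(3.4150e-04 m)² = 3.6638e-07 m²
L = m/(density·A) = 0.0115/(7800×3.6638e-07) = 4.024 m
R = ρL/A = (6.99×10^-7)(4.024)/(3.6638e-07) = 7.68 Ω

7.68 Ω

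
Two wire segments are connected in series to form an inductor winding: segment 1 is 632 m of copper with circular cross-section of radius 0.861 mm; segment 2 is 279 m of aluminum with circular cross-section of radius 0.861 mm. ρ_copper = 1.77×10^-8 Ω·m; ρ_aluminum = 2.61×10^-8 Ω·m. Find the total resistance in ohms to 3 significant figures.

Segment 1: A = πr² = π(8.6100e-04 m)² = 2.329e-06 m²
R₁ = ρL/A = (1.77×10^-8)(632)/(2.329e-06) = 4.803 Ω
R₂ = (2.61×10^-8)(279)/(2.329e-06) = 3.127 Ω
R = R₁ + R₂ = 7.93 Ω

7.93 Ω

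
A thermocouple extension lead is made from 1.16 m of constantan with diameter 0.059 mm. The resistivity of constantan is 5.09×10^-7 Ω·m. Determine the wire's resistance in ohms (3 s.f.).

216 Ω

A = π(d/2)² = π(2.9500e-05 m)² = 2.734e-09 m²
R = ρL/A = (5.09×10^-7)(1.16 m)/(2.734e-09 m²) = 216 Ω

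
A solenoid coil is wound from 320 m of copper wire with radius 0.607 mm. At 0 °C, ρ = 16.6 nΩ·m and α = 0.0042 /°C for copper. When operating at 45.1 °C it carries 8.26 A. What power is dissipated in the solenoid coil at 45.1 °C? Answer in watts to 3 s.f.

372 W

ρ = 16.6 nΩ·m = 1.66×10^-8 Ω·m
A = πr² = π(6.0700e-04 m)² = 1.158e-06 m²
R₍0₎ = ρL/A = (1.66×10^-8)(320)/(1.158e-06) = 4.589 Ω
R₍45.1₎ = R₍0₎(1 + αΔT) = 4.589 × (1 + 0.0042×45.1) = 5.458 Ω
P = I²R = (8.26)² × 5.458 = 372 W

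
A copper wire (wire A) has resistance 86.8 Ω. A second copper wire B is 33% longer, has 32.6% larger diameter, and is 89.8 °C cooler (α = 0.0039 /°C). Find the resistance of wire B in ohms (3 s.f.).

R ∝ ρL/d² with ρ ∝ (1+αΔT), so R_B/R_A = (1 + 33/100) × (1 + 32.6/100)⁻² × (1 − 0.0039×89.8)
= 1.33 × 0.5687 × 0.6498 = 0.4915
R_B = 0.4915 × 86.8 = 42.7 Ω

42.7 Ω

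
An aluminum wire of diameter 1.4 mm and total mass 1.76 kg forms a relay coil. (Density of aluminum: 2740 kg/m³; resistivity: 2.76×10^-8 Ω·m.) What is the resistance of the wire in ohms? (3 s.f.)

A = π(d/2)² = π(7.0000e-04 m)² = 1.5394e-06 m²
L = m/(density·A) = 1.76/(2740×1.5394e-06) = 417.3 m
R = ρL/A = (2.76×10^-8)(417.3)/(1.5394e-06) = 7.48 Ω

7.48 Ω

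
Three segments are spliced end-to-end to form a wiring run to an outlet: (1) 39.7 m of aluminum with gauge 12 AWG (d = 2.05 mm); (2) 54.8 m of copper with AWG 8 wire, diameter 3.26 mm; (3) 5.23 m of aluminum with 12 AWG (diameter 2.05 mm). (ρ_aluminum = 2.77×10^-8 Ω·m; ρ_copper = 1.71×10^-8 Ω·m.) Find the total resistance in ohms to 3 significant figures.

0.489 Ω

Seg 1: A = π(2.05/2 mm)² = π(1.0250e-03 m)² = 3.301e-06 m²
R_1 = (2.77×10^-8)(39.7)/(3.301e-06) = 0.3332 Ω
Seg 2: A = π(3.26/2 mm)² = π(1.6300e-03 m)² = 8.347e-06 m²
R_2 = (1.71×10^-8)(54.8)/(8.347e-06) = 0.1123 Ω
Seg 3: A = π(2.05/2 mm)² = π(1.0250e-03 m)² = 3.301e-06 m²
R_3 = (2.77×10^-8)(5.23)/(3.301e-06) = 0.04389 Ω
R_total = R_1 + R_2 + R_3 = 0.489 Ω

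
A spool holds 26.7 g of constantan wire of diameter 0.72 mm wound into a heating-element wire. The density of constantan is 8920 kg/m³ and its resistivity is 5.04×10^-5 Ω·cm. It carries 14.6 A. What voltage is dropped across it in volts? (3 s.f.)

ρ = 5.04×10^-5 Ω·cm = 5.04×10^-7 Ω·m
A = π(d/2)² = π(3.6000e-04 m)² = 4.0715e-07 m²
L = m/(density·A) = 0.0267/(8920×4.0715e-07) = 7.352 m
R = ρL/A = (5.04×10^-7)(7.352)/(4.0715e-07) = 9.101 Ω
V = IR = 14.6 × 9.101 = 133 V

133 V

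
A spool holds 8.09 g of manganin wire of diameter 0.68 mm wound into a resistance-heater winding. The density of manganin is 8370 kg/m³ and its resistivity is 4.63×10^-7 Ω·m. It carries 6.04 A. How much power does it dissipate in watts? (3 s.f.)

124 W

A = π(d/2)² = π(3.4000e-04 m)² = 3.6317e-07 m²
L = m/(density·A) = 0.00809/(8370×3.6317e-07) = 2.661 m
R = ρL/A = (4.63×10^-7)(2.661)/(3.6317e-07) = 3.393 Ω
P = I²R = (6.04)² × 3.393 = 124 W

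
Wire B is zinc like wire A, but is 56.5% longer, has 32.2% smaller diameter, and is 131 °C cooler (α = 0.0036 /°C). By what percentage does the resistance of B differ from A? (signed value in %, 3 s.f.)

79.9%

R ∝ ρL/d² with ρ ∝ (1+αΔT), so R_B/R_A = (1 + 56.5/100) × (1 − 32.2/100)⁻² × (1 − 0.0036×131)
= 1.565 × 2.175 × 0.5284 = 1.799
(R_B − R_A)/R_A = 1.799 − 1 = 79.9%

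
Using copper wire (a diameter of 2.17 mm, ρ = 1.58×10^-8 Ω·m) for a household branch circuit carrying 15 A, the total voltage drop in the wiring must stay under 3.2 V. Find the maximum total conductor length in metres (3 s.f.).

A = π(d/2)² = π(1.0850e-03 m)² = 3.698e-06 m²
L_max = V_max·A/(1·ρI) = (3.2)(3.698e-06)/(1.58×10^-8×15) = 49.9 m

49.9 m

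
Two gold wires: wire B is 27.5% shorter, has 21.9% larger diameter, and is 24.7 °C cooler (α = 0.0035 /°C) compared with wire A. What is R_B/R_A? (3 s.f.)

R ∝ ρL/d² with ρ ∝ (1+αΔT), so R_B/R_A = (1 − 27.5/100) × (1 + 21.9/100)⁻² × (1 − 0.0035×24.7)
= 0.725 × 0.673 × 0.9135 = 0.446

0.446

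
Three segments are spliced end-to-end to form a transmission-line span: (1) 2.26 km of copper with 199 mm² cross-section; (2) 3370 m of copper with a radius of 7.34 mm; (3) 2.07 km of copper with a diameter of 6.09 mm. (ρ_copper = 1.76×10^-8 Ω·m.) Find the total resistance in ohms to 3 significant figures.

Seg 1: A = 199 mm² = 1.990e-04 m²
R_1 = (1.76×10^-8)(2260)/(1.990e-04) = 0.1999 Ω
Seg 2: A = πr² = π(7.3400e-03 m)² = 1.693e-04 m²
R_2 = (1.76×10^-8)(3370)/(1.693e-04) = 0.3504 Ω
Seg 3: A = π(d/2)² = π(3.0450e-03 m)² = 2.913e-05 m²
R_3 = (1.76×10^-8)(2070)/(2.913e-05) = 1.251 Ω
R_total = R_1 + R_2 + R_3 = 1.80 Ω

1.80 Ω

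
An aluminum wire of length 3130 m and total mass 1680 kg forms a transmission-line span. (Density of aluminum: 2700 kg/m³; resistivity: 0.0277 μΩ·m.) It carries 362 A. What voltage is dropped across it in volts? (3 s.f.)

ρ = 0.0277 μΩ·m = 2.77×10^-8 Ω·m
A = m/(density·L) = 1680/(2700×3130) = 1.9879e-04 m²
R = ρL/A = (2.77×10^-8)(3130)/(1.9879e-04) = 0.4361 Ω
V = IR = 362 × 0.4361 = 158 V

158 V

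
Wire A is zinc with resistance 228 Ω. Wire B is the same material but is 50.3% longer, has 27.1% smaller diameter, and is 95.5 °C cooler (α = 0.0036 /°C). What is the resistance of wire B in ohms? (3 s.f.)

R ∝ ρL/d² with ρ ∝ (1+αΔT), so R_B/R_A = (1 + 50.3/100) × (1 − 27.1/100)⁻² × (1 − 0.0036×95.5)
= 1.503 × 1.882 × 0.6562 = 1.856
R_B = 1.856 × 228 = 423 Ω

423 Ω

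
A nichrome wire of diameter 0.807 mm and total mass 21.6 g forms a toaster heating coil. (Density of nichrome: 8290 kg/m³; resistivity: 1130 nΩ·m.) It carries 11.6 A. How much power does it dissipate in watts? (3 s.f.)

ρ = 1130 nΩ·m = 1.13×10^-6 Ω·m
A = π(d/2)² = π(4.0350e-04 m)² = 5.1149e-07 m²
L = m/(density·A) = 0.0216/(8290×5.1149e-07) = 5.094 m
R = ρL/A = (1.13×10^-6)(5.094)/(5.1149e-07) = 11.25 Ω
P = I²R = (11.6)² × 11.25 = 1510 W

1510 W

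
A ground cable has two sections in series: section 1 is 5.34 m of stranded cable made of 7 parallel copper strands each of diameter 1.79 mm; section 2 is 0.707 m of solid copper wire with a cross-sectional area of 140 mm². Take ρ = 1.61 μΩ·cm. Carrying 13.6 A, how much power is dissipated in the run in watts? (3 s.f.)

ρ = 1.61 μΩ·cm = 1.61×10^-8 Ω·m
Section 1: A_strand = π(8.9500e-04)² = 2.516e-06 m²; R₁ = ρL/(N·A_s) = (1.61×10^-8)(5.34)/(7×2.516e-06) = 0.004881 Ω
Section 2: A = 140 mm² = 1.400e-04 m²
R₂ = (1.61×10^-8)(0.707)/(1.400e-04) = 8.131×10^-5 Ω
R = R₁ + R₂ = 0.004962 Ω
P = I²R = (13.6)² × 0.004962 = 0.918 W

0.918 W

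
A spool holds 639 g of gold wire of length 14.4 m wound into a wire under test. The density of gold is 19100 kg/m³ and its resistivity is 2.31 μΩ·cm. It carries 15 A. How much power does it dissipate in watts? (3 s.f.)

ρ = 2.31 μΩ·cm = 2.31×10^-8 Ω·m
A = m/(density·L) = 0.639/(19100×14.4) = 2.3233e-06 m²
R = ρL/A = (2.31×10^-8)(14.4)/(2.3233e-06) = 0.1432 Ω
P = I²R = (15)² × 0.1432 = 32.2 W

32.2 W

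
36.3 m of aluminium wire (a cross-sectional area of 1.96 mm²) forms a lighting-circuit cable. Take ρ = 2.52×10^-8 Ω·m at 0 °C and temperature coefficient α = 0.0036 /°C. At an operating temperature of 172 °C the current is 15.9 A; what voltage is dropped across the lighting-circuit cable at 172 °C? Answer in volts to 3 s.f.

12.0 V

A = 1.96 mm² = 1.960e-06 m²
R₍0₎ = ρL/A = (2.52×10^-8)(36.3)/(1.960e-06) = 0.4667 Ω
R₍172₎ = R₍0₎(1 + αΔT) = 0.4667 × (1 + 0.0036×172) = 0.7557 Ω
V = IR = 15.9 × 0.7557 = 12.0 V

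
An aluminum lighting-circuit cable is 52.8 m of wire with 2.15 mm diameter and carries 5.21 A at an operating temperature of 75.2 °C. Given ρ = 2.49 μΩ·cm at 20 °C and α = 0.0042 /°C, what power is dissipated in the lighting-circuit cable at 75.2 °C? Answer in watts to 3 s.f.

ρ = 2.49 μΩ·cm = 2.49×10^-8 Ω·m
A = π(d/2)² = π(1.0750e-03 m)² = 3.631e-06 m²
R₍20₎ = ρL/A = (2.49×10^-8)(52.8)/(3.631e-06) = 0.3621 Ω
R₍75.2₎ = R₍20₎(1 + αΔT) = 0.3621 × (1 + 0.0042×55.2) = 0.4461 Ω
P = I²R = (5.21)² × 0.4461 = 12.1 W

12.1 W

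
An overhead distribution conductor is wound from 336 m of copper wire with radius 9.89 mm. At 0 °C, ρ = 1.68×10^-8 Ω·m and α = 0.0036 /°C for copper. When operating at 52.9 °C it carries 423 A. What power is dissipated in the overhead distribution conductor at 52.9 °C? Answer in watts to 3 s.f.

3910 W

A = πr² = π(9.8900e-03 m)² = 3.073e-04 m²
R₍0₎ = ρL/A = (1.68×10^-8)(336)/(3.073e-04) = 0.01837 Ω
R₍52.9₎ = R₍0₎(1 + αΔT) = 0.01837 × (1 + 0.0036×52.9) = 0.02187 Ω
P = I²R = (423)² × 0.02187 = 3910 W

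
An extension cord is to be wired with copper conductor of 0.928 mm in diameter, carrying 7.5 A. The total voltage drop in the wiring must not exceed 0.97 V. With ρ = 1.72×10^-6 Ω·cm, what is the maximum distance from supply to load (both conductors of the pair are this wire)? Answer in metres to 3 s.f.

2.54 m

ρ = 1.72×10^-6 Ω·cm = 1.72×10^-8 Ω·m
A = π(d/2)² = π(4.6400e-04 m)² = 6.764e-07 m²
L_max = V_max·A/(2·ρI) = (0.97)(6.764e-07)/(2×1.72×10^-8×7.5) = 2.54 m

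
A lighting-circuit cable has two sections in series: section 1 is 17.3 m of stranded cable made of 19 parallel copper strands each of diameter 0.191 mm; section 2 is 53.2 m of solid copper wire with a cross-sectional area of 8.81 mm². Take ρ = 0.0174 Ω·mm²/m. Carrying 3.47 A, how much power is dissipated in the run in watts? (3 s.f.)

7.92 W

ρ = 0.0174 Ω·mm²/m = 1.74×10^-8 Ω·m
Section 1: A_strand = π(9.5500e-05)² = 2.865e-08 m²; R₁ = ρL/(N·A_s) = (1.74×10^-8)(17.3)/(19×2.865e-08) = 0.5529 Ω
Section 2: A = 8.81 mm² = 8.810e-06 m²
R₂ = (1.74×10^-8)(53.2)/(8.810e-06) = 0.1051 Ω
R = R₁ + R₂ = 0.658 Ω
P = I²R = (3.47)² × 0.658 = 7.92 W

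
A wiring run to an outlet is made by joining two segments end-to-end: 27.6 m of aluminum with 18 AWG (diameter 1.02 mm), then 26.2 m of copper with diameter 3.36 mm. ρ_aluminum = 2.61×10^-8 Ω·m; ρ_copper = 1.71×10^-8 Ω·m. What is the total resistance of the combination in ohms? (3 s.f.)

Segment 1: A = π(1.02/2 mm)² = π(5.1000e-04 m)² = 8.171e-07 m²
R₁ = ρL/A = (2.61×10^-8)(27.6)/(8.171e-07) = 0.8816 Ω
Segment 2: A = π(d/2)² = π(1.6800e-03 m)² = 8.867e-06 m²
R₂ = (1.71×10^-8)(26.2)/(8.867e-06) = 0.05053 Ω
R = R₁ + R₂ = 0.932 Ω

0.932 Ω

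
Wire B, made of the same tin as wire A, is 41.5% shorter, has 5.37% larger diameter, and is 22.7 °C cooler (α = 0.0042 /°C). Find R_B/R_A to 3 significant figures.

R ∝ ρL/d² with ρ ∝ (1+αΔT), so R_B/R_A = (1 − 41.5/100) × (1 + 5.37/100)⁻² × (1 − 0.0042×22.7)
= 0.585 × 0.9007 × 0.9047 = 0.477

0.477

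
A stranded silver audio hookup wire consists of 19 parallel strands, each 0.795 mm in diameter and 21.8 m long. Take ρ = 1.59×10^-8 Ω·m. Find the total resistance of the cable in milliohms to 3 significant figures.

36.8 mΩ

A_strand = π(3.9750e-04 m)² = 4.964e-07 m²
R_strand = ρL/A = (1.59×10^-8)(21.8)/(4.964e-07) = 0.6983 Ω
R_total = R_strand/N = 0.6983/19 = 36.8 mΩ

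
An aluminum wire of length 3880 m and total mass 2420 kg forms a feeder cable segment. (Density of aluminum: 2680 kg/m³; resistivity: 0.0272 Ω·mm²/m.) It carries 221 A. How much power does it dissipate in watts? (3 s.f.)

22100 W

ρ = 0.0272 Ω·mm²/m = 2.72×10^-8 Ω·m
A = m/(density·L) = 2420/(2680×3880) = 2.3273e-04 m²
R = ρL/A = (2.72×10^-8)(3880)/(2.3273e-04) = 0.4535 Ω
P = I²R = (221)² × 0.4535 = 22100 W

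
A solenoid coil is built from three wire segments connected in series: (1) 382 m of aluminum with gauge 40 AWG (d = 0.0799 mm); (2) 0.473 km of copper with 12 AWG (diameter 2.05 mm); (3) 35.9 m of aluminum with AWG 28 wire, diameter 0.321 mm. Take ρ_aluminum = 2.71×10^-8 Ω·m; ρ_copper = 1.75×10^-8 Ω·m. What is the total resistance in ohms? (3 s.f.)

2080 Ω

Seg 1: A = π(0.0799/2 mm)² = π(3.9950e-05 m)² = 5.014e-09 m²
R_1 = (2.71×10^-8)(382)/(5.014e-09) = 2065 Ω
Seg 2: A = π(2.05/2 mm)² = π(1.0250e-03 m)² = 3.301e-06 m²
R_2 = (1.75×10^-8)(473)/(3.301e-06) = 2.508 Ω
Seg 3: A = π(0.321/2 mm)² = π(1.6050e-04 m)² = 8.093e-08 m²
R_3 = (2.71×10^-8)(35.9)/(8.093e-08) = 12.02 Ω
R_total = R_1 + R_2 + R_3 = 2080 Ω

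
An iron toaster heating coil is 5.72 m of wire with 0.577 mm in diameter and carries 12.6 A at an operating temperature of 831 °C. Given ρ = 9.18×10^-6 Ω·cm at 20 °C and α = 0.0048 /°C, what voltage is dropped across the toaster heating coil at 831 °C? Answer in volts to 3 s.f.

124 V

ρ = 9.18×10^-6 Ω·cm = 9.18×10^-8 Ω·m
A = π(d/2)² = π(2.8850e-04 m)² = 2.615e-07 m²
R₍20₎ = ρL/A = (9.18×10^-8)(5.72)/(2.615e-07) = 2.008 Ω
R₍831₎ = R₍20₎(1 + αΔT) = 2.008 × (1 + 0.0048×811) = 9.826 Ω
V = IR = 12.6 × 9.826 = 124 V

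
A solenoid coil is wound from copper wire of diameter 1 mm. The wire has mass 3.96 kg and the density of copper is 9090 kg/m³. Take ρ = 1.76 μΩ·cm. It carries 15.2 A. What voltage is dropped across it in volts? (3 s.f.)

189 V

ρ = 1.76 μΩ·cm = 1.76×10^-8 Ω·m
A = π(d/2)² = π(5.0000e-04 m)² = 7.8540e-07 m²
L = m/(density·A) = 3.96/(9090×7.8540e-07) = 554.7 m
R = ρL/A = (1.76×10^-8)(554.7)/(7.8540e-07) = 12.43 Ω
V = IR = 15.2 × 12.43 = 189 V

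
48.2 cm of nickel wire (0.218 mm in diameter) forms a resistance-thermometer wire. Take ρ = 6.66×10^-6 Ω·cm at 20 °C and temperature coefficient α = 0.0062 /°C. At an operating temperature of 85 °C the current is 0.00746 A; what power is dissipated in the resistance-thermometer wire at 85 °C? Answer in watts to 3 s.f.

ρ = 6.66×10^-6 Ω·cm = 6.66×10^-8 Ω·m
A = π(d/2)² = π(1.0900e-04 m)² = 3.733e-08 m²
R₍20₎ = ρL/A = (6.66×10^-8)(0.482)/(3.733e-08) = 0.86 Ω
R₍85₎ = R₍20₎(1 + αΔT) = 0.86 × (1 + 0.0062×65) = 1.207 Ω
P = I²R = (0.00746)² × 1.207 = 6.72×10^-5 W

6.72×10^-5 W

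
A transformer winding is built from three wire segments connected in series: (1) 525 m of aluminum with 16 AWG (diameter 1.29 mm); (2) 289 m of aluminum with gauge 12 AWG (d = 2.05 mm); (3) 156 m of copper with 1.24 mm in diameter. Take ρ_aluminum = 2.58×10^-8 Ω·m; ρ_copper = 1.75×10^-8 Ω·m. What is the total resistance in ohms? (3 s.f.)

Seg 1: A = π(1.29/2 mm)² = π(6.4500e-04 m)² = 1.307e-06 m²
R_1 = (2.58×10^-8)(525)/(1.307e-06) = 10.36 Ω
Seg 2: A = π(2.05/2 mm)² = π(1.0250e-03 m)² = 3.301e-06 m²
R_2 = (2.58×10^-8)(289)/(3.301e-06) = 2.259 Ω
Seg 3: A = π(d/2)² = π(6.2000e-04 m)² = 1.208e-06 m²
R_3 = (1.75×10^-8)(156)/(1.208e-06) = 2.261 Ω
R_total = R_1 + R_2 + R_3 = 14.9 Ω

14.9 Ω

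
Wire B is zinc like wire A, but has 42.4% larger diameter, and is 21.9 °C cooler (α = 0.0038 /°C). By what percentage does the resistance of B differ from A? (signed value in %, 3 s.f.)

R ∝ ρL/d² with ρ ∝ (1+αΔT), so R_B/R_A = (1 + 42.4/100)⁻² × (1 − 0.0038×21.9)
= 0.4931 × 0.9168 = 0.4521
(R_B − R_A)/R_A = 0.4521 − 1 = -54.8%

-54.8%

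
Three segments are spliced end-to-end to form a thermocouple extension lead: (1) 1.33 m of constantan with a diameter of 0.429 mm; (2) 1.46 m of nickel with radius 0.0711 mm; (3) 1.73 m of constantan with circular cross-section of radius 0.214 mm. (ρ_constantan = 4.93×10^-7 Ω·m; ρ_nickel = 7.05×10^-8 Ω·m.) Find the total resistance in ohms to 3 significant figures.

16.9 Ω

Seg 1: A = π(d/2)² = π(2.1450e-04 m)² = 1.445e-07 m²
R_1 = (4.93×10^-7)(1.33)/(1.445e-07) = 4.536 Ω
Seg 2: A = πr² = π(7.1100e-05 m)² = 1.588e-08 m²
R_2 = (7.05×10^-8)(1.46)/(1.588e-08) = 6.481 Ω
Seg 3: A = πr² = π(2.1400e-04 m)² = 1.439e-07 m²
R_3 = (4.93×10^-7)(1.73)/(1.439e-07) = 5.928 Ω
R_total = R_1 + R_2 + R_3 = 16.9 Ω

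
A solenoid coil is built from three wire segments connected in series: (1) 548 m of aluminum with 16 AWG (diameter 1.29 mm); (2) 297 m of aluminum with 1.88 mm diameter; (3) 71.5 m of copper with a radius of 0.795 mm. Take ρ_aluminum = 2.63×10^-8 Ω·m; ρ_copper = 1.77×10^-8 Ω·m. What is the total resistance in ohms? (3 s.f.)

Seg 1: A = π(1.29/2 mm)² = π(6.4500e-04 m)² = 1.307e-06 m²
R_1 = (2.63×10^-8)(548)/(1.307e-06) = 11.03 Ω
Seg 2: A = π(d/2)² = π(9.4000e-04 m)² = 2.776e-06 m²
R_2 = (2.63×10^-8)(297)/(2.776e-06) = 2.814 Ω
Seg 3: A = πr² = π(7.9500e-04 m)² = 1.986e-06 m²
R_3 = (1.77×10^-8)(71.5)/(1.986e-06) = 0.6374 Ω
R_total = R_1 + R_2 + R_3 = 14.5 Ω

14.5 Ω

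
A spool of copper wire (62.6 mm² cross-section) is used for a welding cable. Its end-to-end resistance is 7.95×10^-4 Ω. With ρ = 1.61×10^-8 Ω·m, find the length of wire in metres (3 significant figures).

3.09 m

A = 62.6 mm² = 6.260e-05 m²
L = RA/ρ = (7.95×10^-4)(6.260e-05)/(1.61×10^-8) = 3.09 m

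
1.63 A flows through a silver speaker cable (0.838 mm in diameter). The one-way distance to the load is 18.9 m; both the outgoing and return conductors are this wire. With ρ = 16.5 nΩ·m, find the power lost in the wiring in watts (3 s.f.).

ρ = 16.5 nΩ·m = 1.65×10^-8 Ω·m
A = π(d/2)² = π(4.1900e-04 m)² = 5.515e-07 m²
Total conductor length (both ways) L = 2 × 18.9 = 37.8 m
R = ρL/A = (1.65×10^-8)(37.8)/(5.515e-07) = 1.131 Ω
P = I²R = (1.63)² × 1.131 = 3.00 W

3.00 W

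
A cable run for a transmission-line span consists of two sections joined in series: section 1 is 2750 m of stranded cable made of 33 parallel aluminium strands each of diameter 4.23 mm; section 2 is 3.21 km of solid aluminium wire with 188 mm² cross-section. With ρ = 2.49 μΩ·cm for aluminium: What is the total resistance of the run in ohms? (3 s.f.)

0.573 Ω

ρ = 2.49 μΩ·cm = 2.49×10^-8 Ω·m
Section 1: A_strand = π(2.1150e-03)² = 1.405e-05 m²; R₁ = ρL/(N·A_s) = (2.49×10^-8)(2750)/(33×1.405e-05) = 0.1477 Ω
Section 2: A = 188 mm² = 1.880e-04 m²
R₂ = (2.49×10^-8)(3210)/(1.880e-04) = 0.4252 Ω
R = R₁ + R₂ = 0.573 Ω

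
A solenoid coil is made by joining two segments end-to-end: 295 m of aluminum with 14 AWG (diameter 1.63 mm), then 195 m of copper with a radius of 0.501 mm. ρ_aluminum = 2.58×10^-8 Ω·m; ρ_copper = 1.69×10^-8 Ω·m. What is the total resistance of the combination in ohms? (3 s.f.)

7.83 Ω

Segment 1: A = π(1.63/2 mm)² = π(8.1500e-04 m)² = 2.087e-06 m²
R₁ = ρL/A = (2.58×10^-8)(295)/(2.087e-06) = 3.647 Ω
Segment 2: A = πr² = π(5.0100e-04 m)² = 7.885e-07 m²
R₂ = (1.69×10^-8)(195)/(7.885e-07) = 4.179 Ω
R = R₁ + R₂ = 7.83 Ω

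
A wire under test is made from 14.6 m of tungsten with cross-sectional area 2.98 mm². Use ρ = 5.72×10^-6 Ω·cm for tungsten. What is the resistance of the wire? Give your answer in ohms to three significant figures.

ρ = 5.72×10^-6 Ω·cm = 5.72×10^-8 Ω·m
A = 2.98 mm² = 2.980e-06 m²
R = ρL/A = (5.72×10^-8)(14.6 m)/(2.980e-06 m²) = 0.280 Ω

0.280 Ω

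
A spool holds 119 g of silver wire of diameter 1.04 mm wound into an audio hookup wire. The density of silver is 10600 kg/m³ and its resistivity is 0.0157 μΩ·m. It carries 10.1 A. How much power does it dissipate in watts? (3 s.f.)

24.9 W

ρ = 0.0157 μΩ·m = 1.57×10^-8 Ω·m
A = π(d/2)² = π(5.2000e-04 m)² = 8.4949e-07 m²
L = m/(density·A) = 0.119/(10600×8.4949e-07) = 13.22 m
R = ρL/A = (1.57×10^-8)(13.22)/(8.4949e-07) = 0.2442 Ω
P = I²R = (10.1)² × 0.2442 = 24.9 W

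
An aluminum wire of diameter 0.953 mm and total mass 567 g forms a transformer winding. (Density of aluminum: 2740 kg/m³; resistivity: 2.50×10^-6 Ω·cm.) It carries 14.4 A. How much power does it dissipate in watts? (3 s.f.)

2110 W

ρ = 2.50×10^-6 Ω·cm = 2.50×10^-8 Ω·m
A = π(d/2)² = π(4.7650e-04 m)² = 7.1331e-07 m²
L = m/(density·A) = 0.567/(2740×7.1331e-07) = 290.1 m
R = ρL/A = (2.50×10^-8)(290.1)/(7.1331e-07) = 10.17 Ω
P = I²R = (14.4)² × 10.17 = 2110 W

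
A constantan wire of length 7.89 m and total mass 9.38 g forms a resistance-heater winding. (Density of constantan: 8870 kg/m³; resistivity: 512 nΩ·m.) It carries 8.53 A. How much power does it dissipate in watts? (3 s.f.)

ρ = 512 nΩ·m = 5.12×10^-7 Ω·m
A = m/(density·L) = 0.00938/(8870×7.89) = 1.3403e-07 m²
R = ρL/A = (5.12×10^-7)(7.89)/(1.3403e-07) = 30.14 Ω
P = I²R = (8.53)² × 30.14 = 2190 W

2190 W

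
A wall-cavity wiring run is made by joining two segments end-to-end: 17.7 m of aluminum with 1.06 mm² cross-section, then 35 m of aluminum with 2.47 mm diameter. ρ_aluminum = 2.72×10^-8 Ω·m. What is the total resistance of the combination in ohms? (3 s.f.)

Segment 1: A = 1.06 mm² = 1.060e-06 m²
R₁ = ρL/A = (2.72×10^-8)(17.7)/(1.060e-06) = 0.4542 Ω
Segment 2: A = π(d/2)² = π(1.2350e-03 m)² = 4.792e-06 m²
R₂ = (2.72×10^-8)(35)/(4.792e-06) = 0.1987 Ω
R = R₁ + R₂ = 0.653 Ω

0.653 Ω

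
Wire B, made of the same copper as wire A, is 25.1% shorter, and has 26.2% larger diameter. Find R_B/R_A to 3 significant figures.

R ∝ L/d², so R_B/R_A = (1 − 25.1/100) × (1 + 26.2/100)⁻²
= 0.749 × 0.6279 = 0.470

0.470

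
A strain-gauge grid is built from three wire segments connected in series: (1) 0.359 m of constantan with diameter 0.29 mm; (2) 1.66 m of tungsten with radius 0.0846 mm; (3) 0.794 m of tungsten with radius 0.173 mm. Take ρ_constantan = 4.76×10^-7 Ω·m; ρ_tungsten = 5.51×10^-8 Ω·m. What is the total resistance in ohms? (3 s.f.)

7.12 Ω

Seg 1: A = π(d/2)² = π(1.4500e-04 m)² = 6.605e-08 m²
R_1 = (4.76×10^-7)(0.359)/(6.605e-08) = 2.587 Ω
Seg 2: A = πr² = π(8.4600e-05 m)² = 2.248e-08 m²
R_2 = (5.51×10^-8)(1.66)/(2.248e-08) = 4.068 Ω
Seg 3: A = πr² = π(1.7300e-04 m)² = 9.402e-08 m²
R_3 = (5.51×10^-8)(0.794)/(9.402e-08) = 0.4653 Ω
R_total = R_1 + R_2 + R_3 = 7.12 Ω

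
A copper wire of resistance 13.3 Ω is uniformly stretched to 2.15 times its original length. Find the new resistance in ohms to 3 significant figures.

61.5 Ω

Volume constant ⇒ A' = A/k with k = 2.15. R' = ρ(kL)/(A/k) = k²R.
R' = 4.622 × 13.3 = 61.5 Ω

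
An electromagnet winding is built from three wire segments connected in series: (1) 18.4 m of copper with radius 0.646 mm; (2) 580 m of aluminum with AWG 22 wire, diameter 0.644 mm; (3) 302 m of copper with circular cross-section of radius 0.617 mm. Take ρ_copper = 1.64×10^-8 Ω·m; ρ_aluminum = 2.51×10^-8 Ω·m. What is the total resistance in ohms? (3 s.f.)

Seg 1: A = πr² = π(6.4600e-04 m)² = 1.311e-06 m²
R_1 = (1.64×10^-8)(18.4)/(1.311e-06) = 0.2302 Ω
Seg 2: A = π(0.644/2 mm)² = π(3.2200e-04 m)² = 3.257e-07 m²
R_2 = (2.51×10^-8)(580)/(3.257e-07) = 44.69 Ω
Seg 3: A = πr² = π(6.1700e-04 m)² = 1.196e-06 m²
R_3 = (1.64×10^-8)(302)/(1.196e-06) = 4.141 Ω
R_total = R_1 + R_2 + R_3 = 49.1 Ω

49.1 Ω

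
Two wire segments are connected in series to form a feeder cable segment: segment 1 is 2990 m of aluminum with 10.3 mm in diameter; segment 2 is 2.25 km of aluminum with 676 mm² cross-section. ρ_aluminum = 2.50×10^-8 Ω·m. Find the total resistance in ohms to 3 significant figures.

0.980 Ω

Segment 1: A = π(d/2)² = π(5.1500e-03 m)² = 8.332e-05 m²
R₁ = ρL/A = (2.50×10^-8)(2990)/(8.332e-05) = 0.8971 Ω
Segment 2: A = 676 mm² = 6.760e-04 m²
R₂ = (2.50×10^-8)(2250)/(6.760e-04) = 0.08321 Ω
R = R₁ + R₂ = 0.980 Ω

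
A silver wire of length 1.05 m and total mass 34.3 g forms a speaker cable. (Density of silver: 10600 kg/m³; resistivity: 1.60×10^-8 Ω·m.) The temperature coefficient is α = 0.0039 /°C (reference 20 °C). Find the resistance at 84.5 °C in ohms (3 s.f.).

0.00682 Ω

A = m/(density·L) = 0.0343/(10600×1.05) = 3.0818e-06 m²
R = ρL/A = (1.60×10^-8)(1.05)/(3.0818e-06) = 0.005451 Ω
R(84.5 °C) = 0.005451 × (1 + 0.0039×64.5) = 0.00682 Ω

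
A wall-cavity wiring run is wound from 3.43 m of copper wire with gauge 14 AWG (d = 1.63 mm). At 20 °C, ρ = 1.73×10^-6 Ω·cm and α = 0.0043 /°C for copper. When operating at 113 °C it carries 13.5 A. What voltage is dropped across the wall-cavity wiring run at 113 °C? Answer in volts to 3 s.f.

0.537 V

ρ = 1.73×10^-6 Ω·cm = 1.73×10^-8 Ω·m
A = π(1.63/2 mm)² = π(8.1500e-04 m)² = 2.087e-06 m²
R₍20₎ = ρL/A = (1.73×10^-8)(3.43)/(2.087e-06) = 0.02844 Ω
R₍113₎ = R₍20₎(1 + αΔT) = 0.02844 × (1 + 0.0043×93) = 0.03981 Ω
V = IR = 13.5 × 0.03981 = 0.537 V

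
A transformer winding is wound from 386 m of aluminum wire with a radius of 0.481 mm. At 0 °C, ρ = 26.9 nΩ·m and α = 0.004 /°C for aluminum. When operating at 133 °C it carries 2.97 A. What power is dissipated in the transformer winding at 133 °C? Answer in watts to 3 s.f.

193 W

ρ = 26.9 nΩ·m = 2.69×10^-8 Ω·m
A = πr² = π(4.8100e-04 m)² = 7.268e-07 m²
R₍0₎ = ρL/A = (2.69×10^-8)(386)/(7.268e-07) = 14.29 Ω
R₍133₎ = R₍0₎(1 + αΔT) = 14.29 × (1 + 0.004×133) = 21.89 Ω
P = I²R = (2.97)² × 21.89 = 193 W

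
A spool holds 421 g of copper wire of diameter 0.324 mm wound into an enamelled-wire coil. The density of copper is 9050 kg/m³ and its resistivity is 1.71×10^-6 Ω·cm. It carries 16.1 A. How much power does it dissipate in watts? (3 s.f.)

ρ = 1.71×10^-6 Ω·cm = 1.71×10^-8 Ω·m
A = π(d/2)² = π(1.6200e-04 m)² = 8.2448e-08 m²
L = m/(density·A) = 0.421/(9050×8.2448e-08) = 564.2 m
R = ρL/A = (1.71×10^-8)(564.2)/(8.2448e-08) = 117 Ω
P = I²R = (16.1)² × 117 = 30300 W

30300 W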